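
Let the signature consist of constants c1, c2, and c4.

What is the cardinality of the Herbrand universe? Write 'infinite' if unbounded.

3

There are no function symbols, so every ground term is one of the 3 constants.
The Herbrand universe is {c1, c2, c4}, which is finite with 3 elements.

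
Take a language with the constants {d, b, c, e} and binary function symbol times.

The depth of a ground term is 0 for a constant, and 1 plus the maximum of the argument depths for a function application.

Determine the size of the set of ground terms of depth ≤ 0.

4

Let N_k count ground terms of depth at most k. Each non-constant term of depth ≤ k is some function symbol applied to depth-≤(k−1) arguments, giving N_k = 4 + N_{k-1}^2.
N_0 = 4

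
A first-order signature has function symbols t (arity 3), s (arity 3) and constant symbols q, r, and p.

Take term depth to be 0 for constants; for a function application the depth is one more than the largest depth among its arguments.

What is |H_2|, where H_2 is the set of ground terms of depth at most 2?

If N_k denotes the number of depth-≤k ground terms, the 3 constants give N_0 = 3, and each function symbol of arity r contributes N_{k-1}^r new terms at level k: N_k = 3 + N_{k-1}^3 + N_{k-1}^3.
N_0 = 3
N_1 = 3 + 3^3 + 3^3 = 57
N_2 = 3 + 57^3 + 57^3 = 370389

370389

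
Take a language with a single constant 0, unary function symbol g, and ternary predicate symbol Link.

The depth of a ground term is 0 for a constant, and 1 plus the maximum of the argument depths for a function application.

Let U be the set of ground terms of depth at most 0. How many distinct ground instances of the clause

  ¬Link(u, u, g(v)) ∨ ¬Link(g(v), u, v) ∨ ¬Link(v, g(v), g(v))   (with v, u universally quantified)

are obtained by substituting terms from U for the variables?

1

Ground terms of depth ≤ 0:
  Let N_k count ground terms of depth at most k. Each non-constant term of depth ≤ k is some function symbol applied to depth-≤(k−1) arguments, giving N_k = 1 + N_{k-1}.
  N_0 = 1
So there is exactly 1 ground term available for substitution.
The clause has 2 distinct variables (v, u), each appearing in the body. In the free term algebra distinct substitutions yield syntactically distinct ground instances.
Number of ground instances = 1^2 = 1.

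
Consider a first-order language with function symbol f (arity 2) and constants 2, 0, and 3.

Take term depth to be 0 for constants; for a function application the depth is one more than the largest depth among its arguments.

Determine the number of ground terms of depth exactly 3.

21465

Count level by level. With function symbols f/2, the terms of depth ≤ k are the 3 constants together with each function applied to depth-≤(k−1) tuples, so N_k = 3 + N_{k-1}^2.
N_0 = 3
N_1 = 3 + 3^2 = 12
N_2 = 3 + 12^2 = 147
N_3 = 3 + 147^2 = 21612
Terms of depth exactly 3: N_3 − N_2 = 21612 − 147 = 21465.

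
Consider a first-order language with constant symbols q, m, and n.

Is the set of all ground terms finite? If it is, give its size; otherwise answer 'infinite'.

There are no function symbols, so every ground term is one of the 3 constants.
The Herbrand universe is {q, m, n}, which is finite with 3 elements.

3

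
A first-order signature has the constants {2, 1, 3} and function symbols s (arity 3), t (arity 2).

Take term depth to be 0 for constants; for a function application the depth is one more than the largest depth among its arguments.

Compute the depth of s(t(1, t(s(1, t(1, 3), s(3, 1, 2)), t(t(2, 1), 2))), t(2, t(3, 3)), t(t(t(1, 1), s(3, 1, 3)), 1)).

5

depth(t(1, 3)) = 1 + max(0, 0) = 1
depth(s(3, 1, 2)) = 1 + max(0, 0, 0) = 1
depth(s(1, t(1, 3), s(3, 1, 2))) = 1 + max(0, 1, 1) = 2
depth(t(2, 1)) = 1 + max(0, 0) = 1
depth(t(t(2, 1), 2)) = 1 + max(1, 0) = 2
depth(t(s(1, t(1, 3), s(3, 1, 2)), t(t(2, 1), 2))) = 1 + max(2, 2) = 3
depth(t(1, t(s(1, t(1, 3), s(3, 1, 2)), t(t(2, 1), 2)))) = 1 + max(0, 3) = 4
depth(t(3, 3)) = 1 + max(0, 0) = 1
depth(t(2, t(3, 3))) = 1 + max(0, 1) = 2
depth(t(1, 1)) = 1 + max(0, 0) = 1
depth(s(3, 1, 3)) = 1 + max(0, 0, 0) = 1
depth(t(t(1, 1), s(3, 1, 3))) = 1 + max(1, 1) = 2
depth(t(t(t(1, 1), s(3, 1, 3)), 1)) = 1 + max(2, 0) = 3
depth(s(t(1, t(s(1, t(1, 3), s(3, 1, 2)), t(t(2, 1), 2))), t(2, t(3, 3)), t(t(t(1, 1), s(3, 1, 3)), 1))) = 1 + max(4, 2, 3) = 5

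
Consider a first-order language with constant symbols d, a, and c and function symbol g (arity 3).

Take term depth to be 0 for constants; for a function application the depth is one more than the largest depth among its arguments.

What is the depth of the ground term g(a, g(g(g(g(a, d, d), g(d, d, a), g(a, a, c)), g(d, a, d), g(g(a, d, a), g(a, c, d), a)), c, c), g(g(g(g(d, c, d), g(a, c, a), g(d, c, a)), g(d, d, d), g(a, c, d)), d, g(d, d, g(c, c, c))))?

5

depth(g(a, d, d)) = 1 + max(0, 0, 0) = 1
depth(g(d, d, a)) = 1 + max(0, 0, 0) = 1
depth(g(a, a, c)) = 1 + max(0, 0, 0) = 1
depth(g(g(a, d, d), g(d, d, a), g(a, a, c))) = 1 + max(1, 1, 1) = 2
depth(g(d, a, d)) = 1 + max(0, 0, 0) = 1
depth(g(a, d, a)) = 1 + max(0, 0, 0) = 1
depth(g(a, c, d)) = 1 + max(0, 0, 0) = 1
depth(g(g(a, d, a), g(a, c, d), a)) = 1 + max(1, 1, 0) = 2
depth(g(g(g(a, d, d), g(d, d, a), g(a, a, c)), g(d, a, d), g(g(a, d, a), g(a, c, d), a))) = 1 + max(2, 1, 2) = 3
depth(g(g(g(g(a, d, d), g(d, d, a), g(a, a, c)), g(d, a, d), g(g(a, d, a), g(a, c, d), a)), c, c)) = 1 + max(3, 0, 0) = 4
depth(g(d, c, d)) = 1 + max(0, 0, 0) = 1
depth(g(a, c, a)) = 1 + max(0, 0, 0) = 1
depth(g(d, c, a)) = 1 + max(0, 0, 0) = 1
depth(g(g(d, c, d), g(a, c, a), g(d, c, a))) = 1 + max(1, 1, 1) = 2
depth(g(d, d, d)) = 1 + max(0, 0, 0) = 1
depth(g(g(g(d, c, d), g(a, c, a), g(d, c, a)), g(d, d, d), g(a, c, d))) = 1 + max(2, 1, 1) = 3
depth(g(c, c, c)) = 1 + max(0, 0, 0) = 1
depth(g(d, d, g(c, c, c))) = 1 + max(0, 0, 1) = 2
depth(g(g(g(g(d, c, d), g(a, c, a), g(d, c, a)), g(d, d, d), g(a, c, d)), d, g(d, d, g(c, c, c)))) = 1 + max(3, 0, 2) = 4
depth(g(a, g(g(g(g(a, d, d), g(d, d, a), g(a, a, c)), g(d, a, d), g(g(a, d, a), g(a, c, d), a)), c, c), g(g(g(g(d, c, d), g(a, c, a), g(d, c, a)), g(d, d, d), g(a, c, d)), d, g(d, d, g(c, c, c))))) = 1 + max(0, 4, 4) = 5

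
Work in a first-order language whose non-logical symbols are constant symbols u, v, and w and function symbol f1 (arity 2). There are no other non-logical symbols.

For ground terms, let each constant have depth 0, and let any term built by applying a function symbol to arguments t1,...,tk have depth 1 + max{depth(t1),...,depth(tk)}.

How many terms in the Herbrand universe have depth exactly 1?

9

Let N_k count ground terms of depth at most k. Each non-constant term of depth ≤ k is some function symbol applied to depth-≤(k−1) arguments, giving N_k = 3 + N_{k-1}^2.
N_0 = 3
N_1 = 3 + 3^2 = 12
Terms of depth exactly 1: N_1 − N_0 = 12 − 3 = 9.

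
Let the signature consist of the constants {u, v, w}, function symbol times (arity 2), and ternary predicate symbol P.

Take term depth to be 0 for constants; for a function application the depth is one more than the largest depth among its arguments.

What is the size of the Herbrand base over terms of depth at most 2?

First count ground terms of depth ≤ 2.
Let N_k count ground terms of depth at most k. Each non-constant term of depth ≤ k is some function symbol applied to depth-≤(k−1) arguments, giving N_k = 3 + N_{k-1}^2.
N_0 = 3
N_1 = 3 + 3^2 = 12
N_2 = 3 + 12^2 = 147
So |H| = 147.
Ground atoms are formed by filling each argument slot of a predicate with a term from H, so an r-ary predicate gives |H|^r atoms:
  P: 147^3 = 3176523
Total ground atoms: 3176523.

3176523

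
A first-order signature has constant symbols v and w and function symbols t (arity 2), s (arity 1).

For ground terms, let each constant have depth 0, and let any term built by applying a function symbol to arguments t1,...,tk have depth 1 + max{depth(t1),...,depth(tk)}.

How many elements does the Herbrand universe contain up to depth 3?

5552

Let N_k = |{terms of depth ≤ k}|. Then N_0 = 2 and N_k = 2 + N_{k-1}^2 + N_{k-1} for k ≥ 1 (one summand per function symbol, arity giving the exponent).
N_0 = 2
N_1 = 2 + 2^2 + 2 = 8
N_2 = 2 + 8^2 + 8 = 74
N_3 = 2 + 74^2 + 74 = 5552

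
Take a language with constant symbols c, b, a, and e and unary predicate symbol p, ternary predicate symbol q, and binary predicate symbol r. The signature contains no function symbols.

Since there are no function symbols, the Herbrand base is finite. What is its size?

84

With no function symbols, the Herbrand universe is just the 4 constants.
Ground atoms per predicate: p: 4, q: 4^3 = 64, r: 4^2 = 16.
Herbrand base size = 4 + 64 + 16 = 84.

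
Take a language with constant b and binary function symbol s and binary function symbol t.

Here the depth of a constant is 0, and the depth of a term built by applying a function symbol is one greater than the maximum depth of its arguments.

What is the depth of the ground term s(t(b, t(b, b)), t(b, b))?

3

depth(t(b, b)) = 1 + max(0, 0) = 1
depth(t(b, t(b, b))) = 1 + max(0, 1) = 2
depth(s(t(b, t(b, b)), t(b, b))) = 1 + max(2, 1) = 3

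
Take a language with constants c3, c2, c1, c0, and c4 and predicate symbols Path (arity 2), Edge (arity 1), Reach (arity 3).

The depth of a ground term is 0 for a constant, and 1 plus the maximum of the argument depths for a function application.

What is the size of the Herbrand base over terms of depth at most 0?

155

First count ground terms of depth ≤ 0.
With no function symbols every ground term is a constant, so there are exactly 5 ground terms at every depth bound.
N_0 = 5
Explicitly: c3, c2, c1, c0, c4.
So |H| = 5.
A ground atom is a predicate applied to a tuple of terms from H, so the count is the sum over predicates of |H|^arity:
  Path: 5^2 = 25;  Edge: 5;  Reach: 5^3 = 125
Total ground atoms: 25 + 5 + 125 = 155.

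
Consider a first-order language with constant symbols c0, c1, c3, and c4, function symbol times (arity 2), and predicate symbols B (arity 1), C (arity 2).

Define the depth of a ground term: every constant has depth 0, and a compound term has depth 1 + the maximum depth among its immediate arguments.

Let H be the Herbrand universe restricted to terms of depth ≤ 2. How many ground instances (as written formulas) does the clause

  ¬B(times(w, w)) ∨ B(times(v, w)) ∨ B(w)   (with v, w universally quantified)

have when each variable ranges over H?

Ground terms of depth ≤ 2:
  Write N_k for the number of ground terms of depth ≤ k. A term of depth ≤ k is either a constant or a function symbol applied to arguments of depth ≤ k−1, so N_k = 4 + N_{k-1}^2.
  N_0 = 4
  N_1 = 4 + 4^2 = 20
  N_2 = 4 + 20^2 = 404
So there are 404 ground terms available for substitution.
There are 2 variables to instantiate (v, w), each occurring in at least one literal, so different choices give different ground instances.
Number of ground instances = 404^2 = 163216.

163216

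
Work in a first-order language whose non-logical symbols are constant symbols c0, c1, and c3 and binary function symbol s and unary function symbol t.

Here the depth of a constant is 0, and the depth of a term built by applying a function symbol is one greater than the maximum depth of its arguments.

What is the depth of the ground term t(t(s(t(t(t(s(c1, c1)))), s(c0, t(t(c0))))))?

7

depth(s(c1, c1)) = 1 + max(0, 0) = 1
depth(t(s(c1, c1))) = 1 + depth(s(c1, c1)) = 1 + 1 = 2
depth(t(t(s(c1, c1)))) = 1 + depth(t(s(c1, c1))) = 1 + 2 = 3
depth(t(t(t(s(c1, c1))))) = 1 + depth(t(t(s(c1, c1)))) = 1 + 3 = 4
depth(t(c0)) = 1 + depth(c0) = 1 + 0 = 1
depth(t(t(c0))) = 1 + depth(t(c0)) = 1 + 1 = 2
depth(s(c0, t(t(c0)))) = 1 + max(0, 2) = 3
depth(s(t(t(t(s(c1, c1)))), s(c0, t(t(c0))))) = 1 + max(4, 3) = 5
depth(t(s(t(t(t(s(c1, c1)))), s(c0, t(t(c0)))))) = 1 + depth(s(t(t(t(s(c1, c1)))), s(c0, t(t(c0))))) = 1 + 5 = 6
depth(t(t(s(t(t(t(s(c1, c1)))), s(c0, t(t(c0))))))) = 1 + depth(t(s(t(t(t(s(c1, c1)))), s(c0, t(t(c0)))))) = 1 + 6 = 7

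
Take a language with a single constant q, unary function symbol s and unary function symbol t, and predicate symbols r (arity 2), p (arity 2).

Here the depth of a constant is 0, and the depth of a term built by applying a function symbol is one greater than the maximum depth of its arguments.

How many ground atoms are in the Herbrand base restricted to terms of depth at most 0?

First count ground terms of depth ≤ 0.
Let N_k = |{terms of depth ≤ k}|. Then N_0 = 1 and N_k = 1 + N_{k-1} + N_{k-1} for k ≥ 1 (one summand per function symbol, arity giving the exponent).
N_0 = 1
So |H| = 1.
Ground atoms are formed by filling each argument slot of a predicate with a term from H, so an r-ary predicate gives |H|^r atoms:
  r: 1^2 = 1;  p: 1^2 = 1
Total ground atoms: 1 + 1 = 2.

2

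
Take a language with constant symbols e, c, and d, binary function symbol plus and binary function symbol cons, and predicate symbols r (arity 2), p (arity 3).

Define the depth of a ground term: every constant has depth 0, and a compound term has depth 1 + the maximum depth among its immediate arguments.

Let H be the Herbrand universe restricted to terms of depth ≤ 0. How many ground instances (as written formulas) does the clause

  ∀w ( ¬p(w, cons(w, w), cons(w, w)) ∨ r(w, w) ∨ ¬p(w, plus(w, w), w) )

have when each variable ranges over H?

Ground terms of depth ≤ 0:
  If N_k denotes the number of depth-≤k ground terms, the 3 constants give N_0 = 3, and each function symbol of arity r contributes N_{k-1}^r new terms at level k: N_k = 3 + N_{k-1}^2 + N_{k-1}^2.
  N_0 = 3
  Explicitly: e, c, d.
So there are 3 ground terms available for substitution.
There is 1 variable to instantiate (w),  occurring in at least one literal, so different choices give different ground instances.
Number of ground instances = 3.

3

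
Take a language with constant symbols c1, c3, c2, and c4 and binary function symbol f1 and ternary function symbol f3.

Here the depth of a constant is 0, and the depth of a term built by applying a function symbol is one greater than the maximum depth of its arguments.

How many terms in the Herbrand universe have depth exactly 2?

Count level by level. With function symbols f1/2, f3/3, the terms of depth ≤ k are the 4 constants together with each function applied to depth-≤(k−1) tuples, so N_k = 4 + N_{k-1}^2 + N_{k-1}^3.
N_0 = 4
N_1 = 4 + 4^2 + 4^3 = 84
N_2 = 4 + 84^2 + 84^3 = 599764
Terms of depth exactly 2: N_2 − N_1 = 599764 − 84 = 599680.

599680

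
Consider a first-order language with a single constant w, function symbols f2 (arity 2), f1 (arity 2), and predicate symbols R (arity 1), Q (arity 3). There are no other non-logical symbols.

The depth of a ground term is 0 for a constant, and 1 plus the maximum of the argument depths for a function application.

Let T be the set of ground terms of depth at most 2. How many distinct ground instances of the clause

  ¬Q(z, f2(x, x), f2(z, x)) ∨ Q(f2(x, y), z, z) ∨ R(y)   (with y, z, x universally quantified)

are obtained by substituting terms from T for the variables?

Ground terms of depth ≤ 2:
  Let N_k count ground terms of depth at most k. Each non-constant term of depth ≤ k is some function symbol applied to depth-≤(k−1) arguments, giving N_k = 1 + N_{k-1}^2 + N_{k-1}^2.
  N_0 = 1
  N_1 = 1 + 1^2 + 1^2 = 3
  N_2 = 1 + 3^2 + 3^2 = 19
So there are 19 ground terms available for substitution.
Each of y, z, x ranges independently over the available ground terms, and distinct assignments produce distinct instances.
Number of ground instances = 19^3 = 6859.

6859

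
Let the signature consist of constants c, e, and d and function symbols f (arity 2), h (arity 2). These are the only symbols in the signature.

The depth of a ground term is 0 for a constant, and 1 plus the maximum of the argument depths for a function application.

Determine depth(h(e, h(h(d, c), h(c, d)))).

depth(h(d, c)) = 1 + max(0, 0) = 1
depth(h(c, d)) = 1 + max(0, 0) = 1
depth(h(h(d, c), h(c, d))) = 1 + max(1, 1) = 2
depth(h(e, h(h(d, c), h(c, d)))) = 1 + max(0, 2) = 3

3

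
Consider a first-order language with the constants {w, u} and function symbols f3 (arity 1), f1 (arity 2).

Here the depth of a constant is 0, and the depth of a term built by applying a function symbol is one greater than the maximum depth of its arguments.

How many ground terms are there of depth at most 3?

5552

If N_k denotes the number of depth-≤k ground terms, the 2 constants give N_0 = 2, and each function symbol of arity r contributes N_{k-1}^r new terms at level k: N_k = 2 + N_{k-1} + N_{k-1}^2.
N_0 = 2
N_1 = 2 + 2 + 2^2 = 8
N_2 = 2 + 8 + 8^2 = 74
N_3 = 2 + 74 + 74^2 = 5552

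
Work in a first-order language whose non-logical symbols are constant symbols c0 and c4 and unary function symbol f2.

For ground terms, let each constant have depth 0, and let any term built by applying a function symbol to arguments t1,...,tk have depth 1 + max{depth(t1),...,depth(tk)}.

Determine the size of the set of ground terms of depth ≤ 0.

2

If N_k denotes the number of depth-≤k ground terms, the 2 constants give N_0 = 2, and each function symbol of arity r contributes N_{k-1}^r new terms at level k: N_k = 2 + N_{k-1}.
N_0 = 2
Explicitly: c0, c4.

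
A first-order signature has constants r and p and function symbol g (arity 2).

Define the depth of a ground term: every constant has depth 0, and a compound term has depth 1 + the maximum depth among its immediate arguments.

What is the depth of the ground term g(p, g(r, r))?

depth(g(r, r)) = 1 + max(0, 0) = 1
depth(g(p, g(r, r))) = 1 + max(0, 1) = 2

2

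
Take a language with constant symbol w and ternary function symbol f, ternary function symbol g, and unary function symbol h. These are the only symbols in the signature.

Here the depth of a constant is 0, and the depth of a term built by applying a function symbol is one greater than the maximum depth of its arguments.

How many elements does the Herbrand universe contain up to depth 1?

4

Write N_k for the number of ground terms of depth ≤ k. A term of depth ≤ k is either a constant or a function symbol applied to arguments of depth ≤ k−1, so N_k = 1 + N_{k-1}^3 + N_{k-1}^3 + N_{k-1}.
N_0 = 1
N_1 = 1 + 1^3 + 1^3 + 1 = 4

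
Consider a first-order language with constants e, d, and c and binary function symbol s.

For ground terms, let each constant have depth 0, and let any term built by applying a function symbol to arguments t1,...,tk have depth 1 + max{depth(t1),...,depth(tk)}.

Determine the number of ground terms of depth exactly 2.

135

Let N_k = |{terms of depth ≤ k}|. Then N_0 = 3 and N_k = 3 + N_{k-1}^2 for k ≥ 1 (one summand per function symbol, arity giving the exponent).
N_0 = 3
N_1 = 3 + 3^2 = 12
N_2 = 3 + 12^2 = 147
Terms of depth exactly 2: N_2 − N_1 = 147 − 12 = 135.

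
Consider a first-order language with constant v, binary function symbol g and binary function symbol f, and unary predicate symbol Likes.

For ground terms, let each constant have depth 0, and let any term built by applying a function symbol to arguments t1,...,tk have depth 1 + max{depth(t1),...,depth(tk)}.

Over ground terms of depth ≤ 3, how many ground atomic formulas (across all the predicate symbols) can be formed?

First count ground terms of depth ≤ 3.
If N_k denotes the number of depth-≤k ground terms, the 1 constant gives N_0 = 1, and each function symbol of arity r contributes N_{k-1}^r new terms at level k: N_k = 1 + N_{k-1}^2 + N_{k-1}^2.
N_0 = 1
N_1 = 1 + 1^2 + 1^2 = 3
N_2 = 1 + 3^2 + 3^2 = 19
N_3 = 1 + 19^2 + 19^2 = 723
So |H| = 723.
A ground atom is a predicate applied to a tuple of terms from H, so the count is the sum over predicates of |H|^arity:
  Likes: 723
Total ground atoms: 723.

723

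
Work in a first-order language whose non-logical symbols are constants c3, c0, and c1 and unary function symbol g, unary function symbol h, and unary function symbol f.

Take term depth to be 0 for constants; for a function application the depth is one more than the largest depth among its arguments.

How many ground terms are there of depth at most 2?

39

Let N_k count ground terms of depth at most k. Each non-constant term of depth ≤ k is some function symbol applied to depth-≤(k−1) arguments, giving N_k = 3 + N_{k-1} + N_{k-1} + N_{k-1}.
N_0 = 3
N_1 = 3 + 3 + 3 + 3 = 12
N_2 = 3 + 12 + 12 + 12 = 39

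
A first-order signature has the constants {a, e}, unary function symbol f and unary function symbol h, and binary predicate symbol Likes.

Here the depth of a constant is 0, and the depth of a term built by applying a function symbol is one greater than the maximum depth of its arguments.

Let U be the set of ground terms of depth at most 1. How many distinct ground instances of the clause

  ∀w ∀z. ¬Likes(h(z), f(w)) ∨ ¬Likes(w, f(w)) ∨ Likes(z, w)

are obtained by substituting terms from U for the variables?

36

Ground terms of depth ≤ 1:
  If N_k denotes the number of depth-≤k ground terms, the 2 constants give N_0 = 2, and each function symbol of arity r contributes N_{k-1}^r new terms at level k: N_k = 2 + N_{k-1} + N_{k-1}.
  N_0 = 2
  N_1 = 2 + 2 + 2 = 6
  Explicitly: a, e, f(a), f(e), h(a), h(e).
So there are 6 ground terms available for substitution.
Each of w, z ranges independently over the available ground terms, and distinct assignments produce distinct instances.
Number of ground instances = 6^2 = 36.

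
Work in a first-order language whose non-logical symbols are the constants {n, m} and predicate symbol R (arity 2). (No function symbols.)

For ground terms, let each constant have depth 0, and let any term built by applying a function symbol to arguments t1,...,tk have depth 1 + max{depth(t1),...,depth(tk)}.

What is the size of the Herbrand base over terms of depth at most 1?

4

First count ground terms of depth ≤ 1.
With no function symbols every ground term is a constant, so there are exactly 2 ground terms at every depth bound.
N_0 = 2
N_1 = 2
So |H| = 2.
For each predicate symbol, the number of ground atoms is |H| raised to its arity; summing:
  R: 2^2 = 4
Total ground atoms: 4.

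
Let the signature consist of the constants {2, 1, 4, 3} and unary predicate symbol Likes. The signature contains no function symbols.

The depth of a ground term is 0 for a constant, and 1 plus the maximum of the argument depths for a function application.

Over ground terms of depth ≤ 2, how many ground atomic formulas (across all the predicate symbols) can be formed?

First count ground terms of depth ≤ 2.
With no function symbols every ground term is a constant, so there are exactly 4 ground terms at every depth bound.
N_0 = 4
N_1 = 4
N_2 = 4
Explicitly: 2, 1, 4, 3.
So |H| = 4.
For each predicate symbol, the number of ground atoms is |H| raised to its arity; summing:
  Likes: 4
Total ground atoms: 4.

4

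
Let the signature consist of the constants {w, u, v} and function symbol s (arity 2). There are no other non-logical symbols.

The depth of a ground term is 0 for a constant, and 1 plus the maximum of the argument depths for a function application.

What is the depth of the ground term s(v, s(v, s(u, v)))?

depth(s(u, v)) = 1 + max(0, 0) = 1
depth(s(v, s(u, v))) = 1 + max(0, 1) = 2
depth(s(v, s(v, s(u, v)))) = 1 + max(0, 2) = 3

3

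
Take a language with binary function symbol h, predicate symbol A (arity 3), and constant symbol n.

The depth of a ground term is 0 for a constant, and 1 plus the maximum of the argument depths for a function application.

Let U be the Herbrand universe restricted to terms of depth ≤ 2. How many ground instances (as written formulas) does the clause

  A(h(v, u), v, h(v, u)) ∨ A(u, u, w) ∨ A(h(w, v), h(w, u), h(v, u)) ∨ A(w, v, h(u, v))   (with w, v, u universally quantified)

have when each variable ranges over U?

125

Ground terms of depth ≤ 2:
  If N_k denotes the number of depth-≤k ground terms, the 1 constant gives N_0 = 1, and each function symbol of arity r contributes N_{k-1}^r new terms at level k: N_k = 1 + N_{k-1}^2.
  N_0 = 1
  N_1 = 1 + 1^2 = 2
  N_2 = 1 + 2^2 = 5
  Explicitly: n, h(n, n), h(n, h(n, n)), h(h(n, n), n), h(h(n, n), h(n, n)).
So there are 5 ground terms available for substitution.
The clause has 3 distinct variables (w, v, u), each appearing in the body. In the free term algebra distinct substitutions yield syntactically distinct ground instances.
Number of ground instances = 5^3 = 125.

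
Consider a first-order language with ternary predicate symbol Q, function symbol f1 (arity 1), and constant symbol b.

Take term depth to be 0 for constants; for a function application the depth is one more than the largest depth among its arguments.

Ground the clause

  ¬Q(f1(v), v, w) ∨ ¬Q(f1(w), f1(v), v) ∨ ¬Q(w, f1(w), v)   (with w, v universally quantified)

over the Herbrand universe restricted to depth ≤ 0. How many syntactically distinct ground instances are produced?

Ground terms of depth ≤ 0:
  Let N_k = |{terms of depth ≤ k}|. Then N_0 = 1 and N_k = 1 + N_{k-1} for k ≥ 1 (one summand per function symbol, arity giving the exponent).
  N_0 = 1
  Explicitly: b.
So there is exactly 1 ground term available for substitution.
Each of w, v ranges independently over the available ground terms, and distinct assignments produce distinct instances.
Number of ground instances = 1^2 = 1.

1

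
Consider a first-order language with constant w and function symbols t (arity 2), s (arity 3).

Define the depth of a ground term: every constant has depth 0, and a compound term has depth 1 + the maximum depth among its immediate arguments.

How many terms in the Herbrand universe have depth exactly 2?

34

Write N_k for the number of ground terms of depth ≤ k. A term of depth ≤ k is either a constant or a function symbol applied to arguments of depth ≤ k−1, so N_k = 1 + N_{k-1}^2 + N_{k-1}^3.
N_0 = 1
N_1 = 1 + 1^2 + 1^3 = 3
N_2 = 1 + 3^2 + 3^3 = 37
Terms of depth exactly 2: N_2 − N_1 = 37 − 3 = 34.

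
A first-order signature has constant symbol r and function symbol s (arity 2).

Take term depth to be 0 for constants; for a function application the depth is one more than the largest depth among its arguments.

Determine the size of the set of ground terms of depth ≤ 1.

2

Write N_k for the number of ground terms of depth ≤ k. A term of depth ≤ k is either a constant or a function symbol applied to arguments of depth ≤ k−1, so N_k = 1 + N_{k-1}^2.
N_0 = 1
N_1 = 1 + 1^2 = 2
Explicitly: r, s(r, r).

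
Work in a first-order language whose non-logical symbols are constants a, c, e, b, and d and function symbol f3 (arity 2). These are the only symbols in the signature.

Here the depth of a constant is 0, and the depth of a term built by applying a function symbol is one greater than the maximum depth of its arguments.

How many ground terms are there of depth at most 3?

Count level by level. With function symbols f3/2, the terms of depth ≤ k are the 5 constants together with each function applied to depth-≤(k−1) tuples, so N_k = 5 + N_{k-1}^2.
N_0 = 5
N_1 = 5 + 5^2 = 30
N_2 = 5 + 30^2 = 905
N_3 = 5 + 905^2 = 819030

819030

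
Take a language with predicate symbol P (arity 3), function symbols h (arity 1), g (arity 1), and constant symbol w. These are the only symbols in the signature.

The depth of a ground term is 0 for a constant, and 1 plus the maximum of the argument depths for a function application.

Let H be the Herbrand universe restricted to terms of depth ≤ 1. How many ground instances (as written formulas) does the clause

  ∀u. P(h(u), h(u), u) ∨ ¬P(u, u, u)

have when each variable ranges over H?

Ground terms of depth ≤ 1:
  Let N_k count ground terms of depth at most k. Each non-constant term of depth ≤ k is some function symbol applied to depth-≤(k−1) arguments, giving N_k = 1 + N_{k-1} + N_{k-1}.
  N_0 = 1
  N_1 = 1 + 1 + 1 = 3
  Explicitly: w, h(w), g(w).
So there are 3 ground terms available for substitution.
The body mentions the single quantified variable u; since ground terms form a free algebra, no two substitutions collapse to the same formula.
Number of ground instances = 3.

3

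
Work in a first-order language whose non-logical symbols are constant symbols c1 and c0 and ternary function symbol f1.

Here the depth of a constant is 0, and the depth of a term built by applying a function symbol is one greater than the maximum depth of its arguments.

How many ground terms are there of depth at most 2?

Write N_k for the number of ground terms of depth ≤ k. A term of depth ≤ k is either a constant or a function symbol applied to arguments of depth ≤ k−1, so N_k = 2 + N_{k-1}^3.
N_0 = 2
N_1 = 2 + 2^3 = 10
N_2 = 2 + 10^3 = 1002

1002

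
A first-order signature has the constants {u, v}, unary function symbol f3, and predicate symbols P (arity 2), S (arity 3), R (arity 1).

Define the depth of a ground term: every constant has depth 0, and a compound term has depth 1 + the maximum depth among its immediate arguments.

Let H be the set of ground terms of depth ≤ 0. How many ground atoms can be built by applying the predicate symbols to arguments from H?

First count ground terms of depth ≤ 0.
Let N_k = |{terms of depth ≤ k}|. Then N_0 = 2 and N_k = 2 + N_{k-1} for k ≥ 1 (one summand per function symbol, arity giving the exponent).
N_0 = 2
Explicitly: u, v.
So |H| = 2.
Each predicate of arity r yields |H|^r ground atoms (one per choice of an r-tuple from H):
  P: 2^2 = 4;  S: 2^3 = 8;  R: 2
Total ground atoms: 4 + 8 + 2 = 14.

14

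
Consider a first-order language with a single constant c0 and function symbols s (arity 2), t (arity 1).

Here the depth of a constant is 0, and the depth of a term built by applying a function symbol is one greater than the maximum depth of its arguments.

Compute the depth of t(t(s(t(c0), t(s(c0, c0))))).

depth(t(c0)) = 1 + depth(c0) = 1 + 0 = 1
depth(s(c0, c0)) = 1 + max(0, 0) = 1
depth(t(s(c0, c0))) = 1 + depth(s(c0, c0)) = 1 + 1 = 2
depth(s(t(c0), t(s(c0, c0)))) = 1 + max(1, 2) = 3
depth(t(s(t(c0), t(s(c0, c0))))) = 1 + depth(s(t(c0), t(s(c0, c0)))) = 1 + 3 = 4
depth(t(t(s(t(c0), t(s(c0, c0)))))) = 1 + depth(t(s(t(c0), t(s(c0, c0))))) = 1 + 4 = 5

5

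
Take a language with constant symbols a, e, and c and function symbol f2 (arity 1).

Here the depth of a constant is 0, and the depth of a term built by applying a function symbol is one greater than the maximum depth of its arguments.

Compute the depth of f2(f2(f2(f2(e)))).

depth(f2(e)) = 1 + depth(e) = 1 + 0 = 1
depth(f2(f2(e))) = 1 + depth(f2(e)) = 1 + 1 = 2
depth(f2(f2(f2(e)))) = 1 + depth(f2(f2(e))) = 1 + 2 = 3
depth(f2(f2(f2(f2(e))))) = 1 + depth(f2(f2(f2(e)))) = 1 + 3 = 4

4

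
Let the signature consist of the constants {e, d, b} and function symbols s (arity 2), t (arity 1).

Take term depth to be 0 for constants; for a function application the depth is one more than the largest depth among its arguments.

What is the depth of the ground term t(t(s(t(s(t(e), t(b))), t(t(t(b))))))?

depth(t(e)) = 1 + depth(e) = 1 + 0 = 1
depth(t(b)) = 1 + depth(b) = 1 + 0 = 1
depth(s(t(e), t(b))) = 1 + max(1, 1) = 2
depth(t(s(t(e), t(b)))) = 1 + depth(s(t(e), t(b))) = 1 + 2 = 3
depth(t(t(b))) = 1 + depth(t(b)) = 1 + 1 = 2
depth(t(t(t(b)))) = 1 + depth(t(t(b))) = 1 + 2 = 3
depth(s(t(s(t(e), t(b))), t(t(t(b))))) = 1 + max(3, 3) = 4
depth(t(s(t(s(t(e), t(b))), t(t(t(b)))))) = 1 + depth(s(t(s(t(e), t(b))), t(t(t(b))))) = 1 + 4 = 5
depth(t(t(s(t(s(t(e), t(b))), t(t(t(b))))))) = 1 + depth(t(s(t(s(t(e), t(b))), t(t(t(b)))))) = 1 + 5 = 6

6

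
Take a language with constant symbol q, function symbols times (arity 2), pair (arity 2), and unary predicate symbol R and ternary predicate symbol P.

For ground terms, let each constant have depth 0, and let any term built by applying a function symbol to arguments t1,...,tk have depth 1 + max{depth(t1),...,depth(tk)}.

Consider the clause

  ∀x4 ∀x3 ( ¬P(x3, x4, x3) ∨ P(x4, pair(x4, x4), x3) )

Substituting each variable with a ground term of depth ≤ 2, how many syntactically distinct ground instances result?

361

Ground terms of depth ≤ 2:
  Let N_k = |{terms of depth ≤ k}|. Then N_0 = 1 and N_k = 1 + N_{k-1}^2 + N_{k-1}^2 for k ≥ 1 (one summand per function symbol, arity giving the exponent).
  N_0 = 1
  N_1 = 1 + 1^2 + 1^2 = 3
  N_2 = 1 + 3^2 + 3^2 = 19
So there are 19 ground terms available for substitution.
Each of x4, x3 ranges independently over the available ground terms, and distinct assignments produce distinct instances.
Number of ground instances = 19^2 = 361.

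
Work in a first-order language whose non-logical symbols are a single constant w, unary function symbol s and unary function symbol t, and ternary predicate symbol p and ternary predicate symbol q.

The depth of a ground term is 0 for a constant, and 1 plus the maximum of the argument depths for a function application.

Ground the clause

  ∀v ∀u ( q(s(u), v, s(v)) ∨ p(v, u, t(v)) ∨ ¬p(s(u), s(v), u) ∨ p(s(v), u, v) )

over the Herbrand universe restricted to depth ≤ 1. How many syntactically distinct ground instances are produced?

9

Ground terms of depth ≤ 1:
  Let N_k count ground terms of depth at most k. Each non-constant term of depth ≤ k is some function symbol applied to depth-≤(k−1) arguments, giving N_k = 1 + N_{k-1} + N_{k-1}.
  N_0 = 1
  N_1 = 1 + 1 + 1 = 3
  Explicitly: w, s(w), t(w).
So there are 3 ground terms available for substitution.
The body mentions every one of the 2 quantified variables; since ground terms form a free algebra, no two substitutions collapse to the same formula.
Number of ground instances = 3^2 = 9.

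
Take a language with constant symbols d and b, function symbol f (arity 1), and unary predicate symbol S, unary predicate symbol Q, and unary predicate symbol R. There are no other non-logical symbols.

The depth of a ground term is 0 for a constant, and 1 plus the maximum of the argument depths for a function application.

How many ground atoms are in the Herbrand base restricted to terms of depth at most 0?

6

First count ground terms of depth ≤ 0.
Let N_k = |{terms of depth ≤ k}|. Then N_0 = 2 and N_k = 2 + N_{k-1} for k ≥ 1 (one summand per function symbol, arity giving the exponent).
N_0 = 2
Explicitly: d, b.
So |H| = 2.
Ground atoms are formed by filling each argument slot of a predicate with a term from H, so an r-ary predicate gives |H|^r atoms:
  S: 2;  Q: 2;  R: 2
Total ground atoms: 2 + 2 + 2 = 6.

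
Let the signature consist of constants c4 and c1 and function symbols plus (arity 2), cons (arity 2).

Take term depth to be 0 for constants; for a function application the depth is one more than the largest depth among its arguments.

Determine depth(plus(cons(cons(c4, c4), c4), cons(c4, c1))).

depth(cons(c4, c4)) = 1 + max(0, 0) = 1
depth(cons(cons(c4, c4), c4)) = 1 + max(1, 0) = 2
depth(cons(c4, c1)) = 1 + max(0, 0) = 1
depth(plus(cons(cons(c4, c4), c4), cons(c4, c1))) = 1 + max(2, 1) = 3

3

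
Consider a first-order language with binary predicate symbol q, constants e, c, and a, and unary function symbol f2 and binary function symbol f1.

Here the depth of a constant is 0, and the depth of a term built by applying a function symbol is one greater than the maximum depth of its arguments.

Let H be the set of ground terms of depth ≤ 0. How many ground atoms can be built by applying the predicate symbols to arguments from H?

9

First count ground terms of depth ≤ 0.
Let N_k = |{terms of depth ≤ k}|. Then N_0 = 3 and N_k = 3 + N_{k-1} + N_{k-1}^2 for k ≥ 1 (one summand per function symbol, arity giving the exponent).
N_0 = 3
So |H| = 3.
Each predicate of arity r yields |H|^r ground atoms (one per choice of an r-tuple from H):
  q: 3^2 = 9
Total ground atoms: 9.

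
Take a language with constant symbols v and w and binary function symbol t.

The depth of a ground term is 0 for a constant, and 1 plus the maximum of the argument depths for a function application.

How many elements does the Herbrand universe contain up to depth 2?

38

If N_k denotes the number of depth-≤k ground terms, the 2 constants give N_0 = 2, and each function symbol of arity r contributes N_{k-1}^r new terms at level k: N_k = 2 + N_{k-1}^2.
N_0 = 2
N_1 = 2 + 2^2 = 6
N_2 = 2 + 6^2 = 38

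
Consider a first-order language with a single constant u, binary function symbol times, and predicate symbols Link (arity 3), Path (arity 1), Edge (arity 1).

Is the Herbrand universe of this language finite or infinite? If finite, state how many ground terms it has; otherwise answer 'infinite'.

infinite

The signature has at least one function symbol (times, arity 2) and at least one constant (u).
Iterating times gives infinitely many distinct ground terms: u, times(u, u), times(times(u, u), times(u, u)), ...
So the Herbrand universe is infinite.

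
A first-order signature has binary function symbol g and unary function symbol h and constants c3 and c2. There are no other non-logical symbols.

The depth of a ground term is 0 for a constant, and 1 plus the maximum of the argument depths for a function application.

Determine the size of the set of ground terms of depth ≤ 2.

74

Let N_k = |{terms of depth ≤ k}|. Then N_0 = 2 and N_k = 2 + N_{k-1}^2 + N_{k-1} for k ≥ 1 (one summand per function symbol, arity giving the exponent).
N_0 = 2
N_1 = 2 + 2^2 + 2 = 8
N_2 = 2 + 8^2 + 8 = 74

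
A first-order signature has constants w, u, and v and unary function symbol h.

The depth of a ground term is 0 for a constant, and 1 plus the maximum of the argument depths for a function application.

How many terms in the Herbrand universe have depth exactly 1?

Write N_k for the number of ground terms of depth ≤ k. A term of depth ≤ k is either a constant or a function symbol applied to arguments of depth ≤ k−1, so N_k = 3 + N_{k-1}.
N_0 = 3
N_1 = 3 + 3 = 6
Terms of depth exactly 1: N_1 − N_0 = 6 − 3 = 3.

3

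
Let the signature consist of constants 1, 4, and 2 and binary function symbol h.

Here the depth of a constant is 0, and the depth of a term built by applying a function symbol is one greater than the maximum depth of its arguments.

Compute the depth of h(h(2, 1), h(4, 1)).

depth(h(2, 1)) = 1 + max(0, 0) = 1
depth(h(4, 1)) = 1 + max(0, 0) = 1
depth(h(h(2, 1), h(4, 1))) = 1 + max(1, 1) = 2

2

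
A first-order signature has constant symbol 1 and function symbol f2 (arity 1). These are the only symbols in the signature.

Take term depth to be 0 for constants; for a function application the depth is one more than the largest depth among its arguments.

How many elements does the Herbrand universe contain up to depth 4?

5

Write N_k for the number of ground terms of depth ≤ k. A term of depth ≤ k is either a constant or a function symbol applied to arguments of depth ≤ k−1, so N_k = 1 + N_{k-1}.
N_0 = 1
N_1 = 1 + 1 = 2
N_2 = 1 + 2 = 3
N_3 = 1 + 3 = 4
N_4 = 1 + 4 = 5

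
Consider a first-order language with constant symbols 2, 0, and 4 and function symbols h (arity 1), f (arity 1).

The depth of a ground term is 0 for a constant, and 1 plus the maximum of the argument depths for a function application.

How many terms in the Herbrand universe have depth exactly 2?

If N_k denotes the number of depth-≤k ground terms, the 3 constants give N_0 = 3, and each function symbol of arity r contributes N_{k-1}^r new terms at level k: N_k = 3 + N_{k-1} + N_{k-1}.
N_0 = 3
N_1 = 3 + 3 + 3 = 9
N_2 = 3 + 9 + 9 = 21
Terms of depth exactly 2: N_2 − N_1 = 21 − 9 = 12.

12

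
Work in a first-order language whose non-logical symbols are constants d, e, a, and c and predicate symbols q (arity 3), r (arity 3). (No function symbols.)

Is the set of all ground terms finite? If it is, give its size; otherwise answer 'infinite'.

4

There are no function symbols, so every ground term is one of the 4 constants.
The Herbrand universe is {d, e, a, c}, which is finite with 4 elements.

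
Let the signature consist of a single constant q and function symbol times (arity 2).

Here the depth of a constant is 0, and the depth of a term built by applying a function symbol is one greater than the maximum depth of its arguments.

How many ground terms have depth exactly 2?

Write N_k for the number of ground terms of depth ≤ k. A term of depth ≤ k is either a constant or a function symbol applied to arguments of depth ≤ k−1, so N_k = 1 + N_{k-1}^2.
N_0 = 1
N_1 = 1 + 1^2 = 2
N_2 = 1 + 2^2 = 5
Terms of depth exactly 2: N_2 − N_1 = 5 − 2 = 3.

3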